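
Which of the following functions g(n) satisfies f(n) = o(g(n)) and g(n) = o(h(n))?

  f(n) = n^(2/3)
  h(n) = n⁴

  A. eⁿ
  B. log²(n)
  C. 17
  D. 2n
D

We need g(n) with n^(2/3) = o(g(n)) and g(n) = o(n⁴), i.e. O(n^(2/3)) ≺ g ≺ O(n⁴).
Check each option:
  A. eⁿ — O(eⁿ) does not grow strictly slower than h(n)
  B. log²(n) — O(log² n) does not grow strictly faster than f(n)
  C. 17 — O(1) does not grow strictly faster than f(n)
  D. 2n — O(n) is strictly between O(n^(2/3)) and O(n⁴) ✓

Only option D (2n) lies strictly between.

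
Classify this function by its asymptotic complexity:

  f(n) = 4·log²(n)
O(log² n)

The dominant term in 4·log²(n) is 4·log²(n), which is Θ(log² n).
Constants are absorbed, so the tightest bound is O(log² n).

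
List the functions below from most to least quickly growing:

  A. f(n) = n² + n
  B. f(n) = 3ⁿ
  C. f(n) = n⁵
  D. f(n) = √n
B > C > A > D

Comparing growth rates:
B = 3ⁿ is O(3ⁿ)
C = n⁵ is O(n⁵)
A = n² + n is O(n²)
D = √n is O(√n)

Therefore, the order from fastest to slowest is: B > C > A > D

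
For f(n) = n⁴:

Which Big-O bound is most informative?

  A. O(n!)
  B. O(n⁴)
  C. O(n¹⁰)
B

f(n) = n⁴ is O(n⁴).
All listed options are valid Big-O bounds (upper bounds),
but O(n⁴) is the tightest (smallest valid bound).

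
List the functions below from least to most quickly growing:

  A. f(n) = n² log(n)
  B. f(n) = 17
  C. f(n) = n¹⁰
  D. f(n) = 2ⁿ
B < A < C < D

Comparing growth rates:
B = 17 is O(1)
A = n² log(n) is O(n² log n)
C = n¹⁰ is O(n¹⁰)
D = 2ⁿ is O(2ⁿ)

Therefore, the order from slowest to fastest is: B < A < C < D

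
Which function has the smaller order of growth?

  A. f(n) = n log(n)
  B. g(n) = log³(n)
B

f(n) = n log(n) is O(n log n), while g(n) = log³(n) is O(log³ n).
Since O(log³ n) grows slower than O(n log n), g(n) is dominated.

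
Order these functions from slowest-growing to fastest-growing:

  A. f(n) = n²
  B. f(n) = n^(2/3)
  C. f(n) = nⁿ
B < A < C

Comparing growth rates:
B = n^(2/3) is O(n^(2/3))
A = n² is O(n²)
C = nⁿ is O(nⁿ)

Therefore, the order from slowest to fastest is: B < A < C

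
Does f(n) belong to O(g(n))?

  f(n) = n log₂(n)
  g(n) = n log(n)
True

f(n) = n log₂(n) and g(n) = n log(n) are both O(n log n).
Big-O permits equal growth rates (f ≤ c·g for some c), so f(n) = O(g(n)) is true.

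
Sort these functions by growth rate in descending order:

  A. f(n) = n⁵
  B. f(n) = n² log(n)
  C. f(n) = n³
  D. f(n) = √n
A > C > B > D

Comparing growth rates:
A = n⁵ is O(n⁵)
C = n³ is O(n³)
B = n² log(n) is O(n² log n)
D = √n is O(√n)

Therefore, the order from fastest to slowest is: A > C > B > D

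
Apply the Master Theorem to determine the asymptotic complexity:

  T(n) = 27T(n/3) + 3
Θ(n³)

Master Theorem: a = 27, b = 3, f(n) = 3.
Compute the critical exponent d = log₃(27) = 3.
Compare f(n) = Θ(1) against n^d:
  k = 0 < d = 3, so f(n) = O(n^(d-ε)) — Case 1.
  The recursion cost dominates: T(n) = Θ(n^d) = Θ(n³).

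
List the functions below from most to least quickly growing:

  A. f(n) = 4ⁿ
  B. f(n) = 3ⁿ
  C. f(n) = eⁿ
A > B > C

Comparing growth rates:
A = 4ⁿ is O(4ⁿ)
B = 3ⁿ is O(3ⁿ)
C = eⁿ is O(eⁿ)

Therefore, the order from fastest to slowest is: A > B > C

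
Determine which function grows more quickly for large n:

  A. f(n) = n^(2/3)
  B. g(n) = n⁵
B

f(n) = n^(2/3) is O(n^(2/3)), while g(n) = n⁵ is O(n⁵).
Since O(n⁵) grows faster than O(n^(2/3)), g(n) dominates.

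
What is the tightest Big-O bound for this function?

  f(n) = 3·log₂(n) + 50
O(log n)

The dominant term in 3·log₂(n) + 50 is 3·log₂(n), which is Θ(log n).
Lower-order terms (50) are asymptotically negligible.
Constants are absorbed, so the tightest bound is O(log n).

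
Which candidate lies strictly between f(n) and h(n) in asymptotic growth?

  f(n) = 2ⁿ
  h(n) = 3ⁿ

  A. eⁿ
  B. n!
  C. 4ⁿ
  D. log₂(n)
A

We need g(n) with 2ⁿ = o(g(n)) and g(n) = o(3ⁿ), i.e. O(2ⁿ) ≺ g ≺ O(3ⁿ).
Check each option:
  A. eⁿ — O(eⁿ) is strictly between O(2ⁿ) and O(3ⁿ) ✓
  B. n! — O(n!) does not grow strictly slower than h(n)
  C. 4ⁿ — O(4ⁿ) does not grow strictly slower than h(n)
  D. log₂(n) — O(log n) does not grow strictly faster than f(n)

Only option A (eⁿ) lies strictly between.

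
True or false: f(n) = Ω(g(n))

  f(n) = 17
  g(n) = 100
True

f(n) = 17 and g(n) = 100 are both O(1).
Big-Ω permits equal growth rates (f ≥ c·g for some c > 0), so f(n) = Ω(g(n)) is true.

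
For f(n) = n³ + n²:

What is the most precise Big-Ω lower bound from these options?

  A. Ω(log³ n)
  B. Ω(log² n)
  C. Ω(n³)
C

f(n) = n³ + n² is Ω(n³).
All listed options are valid Big-Ω bounds (lower bounds),
but Ω(n³) is the tightest (largest valid bound).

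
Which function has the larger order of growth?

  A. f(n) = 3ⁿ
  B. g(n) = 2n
A

f(n) = 3ⁿ is O(3ⁿ), while g(n) = 2n is O(n).
Since O(3ⁿ) grows faster than O(n), f(n) dominates.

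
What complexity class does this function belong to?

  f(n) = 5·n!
O(n!)

The dominant term in 5·n! is 5·n!, which is Θ(n!).
Constants are absorbed, so the tightest bound is O(n!).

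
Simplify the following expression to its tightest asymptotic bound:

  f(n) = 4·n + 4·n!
Θ(n!)

Order the terms by growth rate: 4·n ≺ 4·n!.
The fastest-growing term 4·n! dominates as n → ∞; dropping its constant factor gives Θ(n!).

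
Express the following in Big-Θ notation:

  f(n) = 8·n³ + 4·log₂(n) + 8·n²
Θ(n³)

Order the terms by growth rate: 4·log₂(n) ≺ 8·n² ≺ 8·n³.
The fastest-growing term 8·n³ dominates as n → ∞; dropping its constant factor gives Θ(n³).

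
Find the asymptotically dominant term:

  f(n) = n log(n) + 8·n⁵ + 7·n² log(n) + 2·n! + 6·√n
2·n!

Looking at each term:
  - n log(n) is O(n log n)
  - 8·n⁵ is O(n⁵)
  - 7·n² log(n) is O(n² log n)
  - 2·n! is O(n!)
  - 6·√n is O(√n)

The term 2·n! (O(n!)) grows fastest and dominates all others.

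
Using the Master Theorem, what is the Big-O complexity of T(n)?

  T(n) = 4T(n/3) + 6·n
Θ(n^log₃(4))

Master Theorem: a = 4, b = 3, f(n) = 6·n.
Compute the critical exponent d = log₃(4) = 1.262.
Compare f(n) = Θ(n) against n^d:
  k = 1 < d = 1.262, so f(n) = O(n^(d-ε)) — Case 1.
  The recursion cost dominates: T(n) = Θ(n^d) = Θ(n^log₃(4)).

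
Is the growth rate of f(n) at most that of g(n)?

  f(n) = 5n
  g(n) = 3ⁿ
True

f(n) = 5n is O(n), and g(n) = 3ⁿ is O(3ⁿ).
Since O(n) ⊆ O(3ⁿ) (f grows no faster than g), f(n) = O(g(n)) is true.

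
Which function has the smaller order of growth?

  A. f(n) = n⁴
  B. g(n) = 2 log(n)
B

f(n) = n⁴ is O(n⁴), while g(n) = 2 log(n) is O(log n).
Since O(log n) grows slower than O(n⁴), g(n) is dominated.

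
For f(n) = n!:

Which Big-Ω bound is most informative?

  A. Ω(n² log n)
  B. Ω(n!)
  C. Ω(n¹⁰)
B

f(n) = n! is Ω(n!).
All listed options are valid Big-Ω bounds (lower bounds),
but Ω(n!) is the tightest (largest valid bound).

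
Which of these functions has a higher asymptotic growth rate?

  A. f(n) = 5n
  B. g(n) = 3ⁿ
B

f(n) = 5n is O(n), while g(n) = 3ⁿ is O(3ⁿ).
Since O(3ⁿ) grows faster than O(n), g(n) dominates.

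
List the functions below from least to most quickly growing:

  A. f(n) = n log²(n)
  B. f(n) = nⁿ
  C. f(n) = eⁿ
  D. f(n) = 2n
D < A < C < B

Comparing growth rates:
D = 2n is O(n)
A = n log²(n) is O(n log² n)
C = eⁿ is O(eⁿ)
B = nⁿ is O(nⁿ)

Therefore, the order from slowest to fastest is: D < A < C < B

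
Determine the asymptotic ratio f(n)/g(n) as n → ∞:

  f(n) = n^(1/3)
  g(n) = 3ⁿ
0

Since n^(1/3) (O(n^(1/3))) grows slower than 3ⁿ (O(3ⁿ)),
the ratio f(n)/g(n) → 0 as n → ∞.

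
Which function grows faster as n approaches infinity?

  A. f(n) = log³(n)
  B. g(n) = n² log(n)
B

f(n) = log³(n) is O(log³ n), while g(n) = n² log(n) is O(n² log n).
Since O(n² log n) grows faster than O(log³ n), g(n) dominates.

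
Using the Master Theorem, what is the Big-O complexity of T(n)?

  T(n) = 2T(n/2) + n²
Θ(n²)

Master Theorem: a = 2, b = 2, f(n) = n².
Compute the critical exponent d = log₂(2) = 1.
Compare f(n) = Θ(n²) against n^d:
  k = 2 > d = 1, so f(n) = Ω(n^(d+ε)) — Case 3.
  Regularity: a·(n/b)^2/n^2 = a/b^2 = 2/4 < 1 ✓.
  The top-level work dominates: T(n) = Θ(f(n)) = Θ(n²).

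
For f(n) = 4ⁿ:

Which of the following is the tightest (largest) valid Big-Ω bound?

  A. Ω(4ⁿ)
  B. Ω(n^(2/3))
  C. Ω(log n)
A

f(n) = 4ⁿ is Ω(4ⁿ).
All listed options are valid Big-Ω bounds (lower bounds),
but Ω(4ⁿ) is the tightest (largest valid bound).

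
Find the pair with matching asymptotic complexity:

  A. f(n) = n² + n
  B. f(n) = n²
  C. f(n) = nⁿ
A and B

Examining each function:
  A. n² + n is O(n²)
  B. n² is O(n²)
  C. nⁿ is O(nⁿ)

Functions A and B both have the same complexity class.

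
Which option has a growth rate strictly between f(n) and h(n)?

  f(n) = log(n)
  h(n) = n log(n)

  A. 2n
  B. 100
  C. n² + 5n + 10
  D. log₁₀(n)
A

We need g(n) with log(n) = o(g(n)) and g(n) = o(n log(n)), i.e. O(log n) ≺ g ≺ O(n log n).
Check each option:
  A. 2n — O(n) is strictly between O(log n) and O(n log n) ✓
  B. 100 — O(1) does not grow strictly faster than f(n)
  C. n² + 5n + 10 — O(n²) does not grow strictly slower than h(n)
  D. log₁₀(n) — O(log n) does not grow strictly faster than f(n)

Only option A (2n) lies strictly between.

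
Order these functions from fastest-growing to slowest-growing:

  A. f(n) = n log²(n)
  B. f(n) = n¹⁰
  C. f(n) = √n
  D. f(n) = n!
D > B > A > C

Comparing growth rates:
D = n! is O(n!)
B = n¹⁰ is O(n¹⁰)
A = n log²(n) is O(n log² n)
C = √n is O(√n)

Therefore, the order from fastest to slowest is: D > B > A > C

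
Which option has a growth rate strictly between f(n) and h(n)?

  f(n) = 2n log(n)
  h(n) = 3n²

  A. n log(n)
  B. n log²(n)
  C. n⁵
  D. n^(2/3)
B

We need g(n) with 2n log(n) = o(g(n)) and g(n) = o(3n²), i.e. O(n log n) ≺ g ≺ O(n²).
Check each option:
  A. n log(n) — O(n log n) does not grow strictly faster than f(n)
  B. n log²(n) — O(n log² n) is strictly between O(n log n) and O(n²) ✓
  C. n⁵ — O(n⁵) does not grow strictly slower than h(n)
  D. n^(2/3) — O(n^(2/3)) does not grow strictly faster than f(n)

Only option B (n log²(n)) lies strictly between.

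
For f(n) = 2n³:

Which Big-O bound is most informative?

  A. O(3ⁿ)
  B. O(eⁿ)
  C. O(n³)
C

f(n) = 2n³ is O(n³).
All listed options are valid Big-O bounds (upper bounds),
but O(n³) is the tightest (smallest valid bound).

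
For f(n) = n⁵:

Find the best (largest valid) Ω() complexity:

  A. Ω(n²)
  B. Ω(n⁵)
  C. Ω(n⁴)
B

f(n) = n⁵ is Ω(n⁵).
All listed options are valid Big-Ω bounds (lower bounds),
but Ω(n⁵) is the tightest (largest valid bound).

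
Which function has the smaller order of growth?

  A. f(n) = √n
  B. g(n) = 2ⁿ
A

f(n) = √n is O(√n), while g(n) = 2ⁿ is O(2ⁿ).
Since O(√n) grows slower than O(2ⁿ), f(n) is dominated.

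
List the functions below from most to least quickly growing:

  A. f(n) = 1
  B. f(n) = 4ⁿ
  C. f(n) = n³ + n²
B > C > A

Comparing growth rates:
B = 4ⁿ is O(4ⁿ)
C = n³ + n² is O(n³)
A = 1 is O(1)

Therefore, the order from fastest to slowest is: B > C > A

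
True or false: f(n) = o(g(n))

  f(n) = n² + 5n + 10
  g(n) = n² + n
False

f(n) = n² + 5n + 10 is O(n²), and g(n) = n² + n is O(n²).
Since they have the same growth rate, f(n) = o(g(n)) is false.
(f = o(g) requires f to grow strictly slower, not equal.)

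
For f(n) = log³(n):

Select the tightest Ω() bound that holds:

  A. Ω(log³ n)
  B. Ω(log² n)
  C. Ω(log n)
A

f(n) = log³(n) is Ω(log³ n).
All listed options are valid Big-Ω bounds (lower bounds),
but Ω(log³ n) is the tightest (largest valid bound).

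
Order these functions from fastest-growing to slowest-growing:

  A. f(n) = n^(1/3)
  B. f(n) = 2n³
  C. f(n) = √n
B > C > A

Comparing growth rates:
B = 2n³ is O(n³)
C = √n is O(√n)
A = n^(1/3) is O(n^(1/3))

Therefore, the order from fastest to slowest is: B > C > A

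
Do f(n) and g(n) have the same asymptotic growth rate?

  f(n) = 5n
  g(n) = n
True

f(n) = 5n and g(n) = n are both O(n).
Since they have the same asymptotic growth rate, f(n) = Θ(g(n)) is true.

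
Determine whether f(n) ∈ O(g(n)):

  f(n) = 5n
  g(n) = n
True

f(n) = 5n and g(n) = n are both O(n).
Big-O permits equal growth rates (f ≤ c·g for some c), so f(n) = O(g(n)) is true.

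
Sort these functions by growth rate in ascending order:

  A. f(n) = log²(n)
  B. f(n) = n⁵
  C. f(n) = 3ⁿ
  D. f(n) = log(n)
D < A < B < C

Comparing growth rates:
D = log(n) is O(log n)
A = log²(n) is O(log² n)
B = n⁵ is O(n⁵)
C = 3ⁿ is O(3ⁿ)

Therefore, the order from slowest to fastest is: D < A < B < C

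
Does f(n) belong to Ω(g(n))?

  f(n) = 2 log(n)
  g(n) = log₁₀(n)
True

f(n) = 2 log(n) and g(n) = log₁₀(n) are both O(log n).
Big-Ω permits equal growth rates (f ≥ c·g for some c > 0), so f(n) = Ω(g(n)) is true.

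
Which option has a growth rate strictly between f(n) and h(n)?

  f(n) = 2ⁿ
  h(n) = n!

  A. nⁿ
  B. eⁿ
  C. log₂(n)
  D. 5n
B

We need g(n) with 2ⁿ = o(g(n)) and g(n) = o(n!), i.e. O(2ⁿ) ≺ g ≺ O(n!).
Check each option:
  A. nⁿ — O(nⁿ) does not grow strictly slower than h(n)
  B. eⁿ — O(eⁿ) is strictly between O(2ⁿ) and O(n!) ✓
  C. log₂(n) — O(log n) does not grow strictly faster than f(n)
  D. 5n — O(n) does not grow strictly faster than f(n)

Only option B (eⁿ) lies strictly between.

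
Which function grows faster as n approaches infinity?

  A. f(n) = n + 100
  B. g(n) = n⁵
B

f(n) = n + 100 is O(n), while g(n) = n⁵ is O(n⁵).
Since O(n⁵) grows faster than O(n), g(n) dominates.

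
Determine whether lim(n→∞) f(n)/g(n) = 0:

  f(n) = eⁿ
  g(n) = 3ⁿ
True

f(n) = eⁿ is O(eⁿ), and g(n) = 3ⁿ is O(3ⁿ).
Since O(eⁿ) grows strictly slower than O(3ⁿ), f(n) = o(g(n)) is true.
This means lim(n→∞) f(n)/g(n) = 0.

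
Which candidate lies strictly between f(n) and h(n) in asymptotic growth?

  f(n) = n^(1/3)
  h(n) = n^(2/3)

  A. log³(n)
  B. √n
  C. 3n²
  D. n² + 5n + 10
B

We need g(n) with n^(1/3) = o(g(n)) and g(n) = o(n^(2/3)), i.e. O(n^(1/3)) ≺ g ≺ O(n^(2/3)).
Check each option:
  A. log³(n) — O(log³ n) does not grow strictly faster than f(n)
  B. √n — O(√n) is strictly between O(n^(1/3)) and O(n^(2/3)) ✓
  C. 3n² — O(n²) does not grow strictly slower than h(n)
  D. n² + 5n + 10 — O(n²) does not grow strictly slower than h(n)

Only option B (√n) lies strictly between.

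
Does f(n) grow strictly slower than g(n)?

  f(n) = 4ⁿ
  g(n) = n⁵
False

f(n) = 4ⁿ is O(4ⁿ), and g(n) = n⁵ is O(n⁵).
Since O(4ⁿ) grows faster than or equal to O(n⁵), f(n) = o(g(n)) is false.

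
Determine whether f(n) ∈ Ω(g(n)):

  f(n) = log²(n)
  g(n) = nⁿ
False

f(n) = log²(n) is O(log² n), and g(n) = nⁿ is O(nⁿ).
Since O(log² n) grows slower than O(nⁿ), f(n) = Ω(g(n)) is false.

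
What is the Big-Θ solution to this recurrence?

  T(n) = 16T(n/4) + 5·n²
Θ(n² log n)

Master Theorem: a = 16, b = 4, f(n) = 5·n².
Compute the critical exponent d = log₄(16) = 2.
Compare f(n) = Θ(n²) against n^d:
  k = 2 = d, so f(n) = Θ(n^d) — Case 2.
  Work is balanced across levels: T(n) = Θ(n^d log n) = Θ(n² log n).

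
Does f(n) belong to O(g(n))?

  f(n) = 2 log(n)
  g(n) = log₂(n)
True

f(n) = 2 log(n) and g(n) = log₂(n) are both O(log n).
Big-O permits equal growth rates (f ≤ c·g for some c), so f(n) = O(g(n)) is true.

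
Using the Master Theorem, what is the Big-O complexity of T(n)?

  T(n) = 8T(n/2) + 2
Θ(n³)

Master Theorem: a = 8, b = 2, f(n) = 2.
Compute the critical exponent d = log₂(8) = 3.
Compare f(n) = Θ(1) against n^d:
  k = 0 < d = 3, so f(n) = O(n^(d-ε)) — Case 1.
  The recursion cost dominates: T(n) = Θ(n^d) = Θ(n³).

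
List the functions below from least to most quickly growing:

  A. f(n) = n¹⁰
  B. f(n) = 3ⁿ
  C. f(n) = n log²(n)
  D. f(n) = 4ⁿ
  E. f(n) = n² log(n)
C < E < A < B < D

Comparing growth rates:
C = n log²(n) is O(n log² n)
E = n² log(n) is O(n² log n)
A = n¹⁰ is O(n¹⁰)
B = 3ⁿ is O(3ⁿ)
D = 4ⁿ is O(4ⁿ)

Therefore, the order from slowest to fastest is: C < E < A < B < D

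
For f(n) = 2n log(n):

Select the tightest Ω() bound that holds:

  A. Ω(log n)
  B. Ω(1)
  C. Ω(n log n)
C

f(n) = 2n log(n) is Ω(n log n).
All listed options are valid Big-Ω bounds (lower bounds),
but Ω(n log n) is the tightest (largest valid bound).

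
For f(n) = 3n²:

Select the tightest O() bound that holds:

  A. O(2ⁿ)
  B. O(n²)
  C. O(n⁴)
B

f(n) = 3n² is O(n²).
All listed options are valid Big-O bounds (upper bounds),
but O(n²) is the tightest (smallest valid bound).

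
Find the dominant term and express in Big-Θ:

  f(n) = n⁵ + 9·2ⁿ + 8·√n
Θ(2ⁿ)

Order the terms by growth rate: 8·√n ≺ n⁵ ≺ 9·2ⁿ.
The fastest-growing term 9·2ⁿ dominates as n → ∞; dropping its constant factor gives Θ(2ⁿ).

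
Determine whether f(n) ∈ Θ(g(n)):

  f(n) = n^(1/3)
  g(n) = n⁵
False

f(n) = n^(1/3) is O(n^(1/3)), and g(n) = n⁵ is O(n⁵).
Since they have different growth rates, f(n) = Θ(g(n)) is false.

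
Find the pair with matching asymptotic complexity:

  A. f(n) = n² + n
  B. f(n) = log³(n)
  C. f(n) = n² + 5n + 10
A and C

Examining each function:
  A. n² + n is O(n²)
  B. log³(n) is O(log³ n)
  C. n² + 5n + 10 is O(n²)

Functions A and C both have the same complexity class.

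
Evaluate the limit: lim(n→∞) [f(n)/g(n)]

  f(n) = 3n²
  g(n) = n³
0

Since 3n² (O(n²)) grows slower than n³ (O(n³)),
the ratio f(n)/g(n) → 0 as n → ∞.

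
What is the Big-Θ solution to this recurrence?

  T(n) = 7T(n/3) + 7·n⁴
Θ(n⁴)

Master Theorem: a = 7, b = 3, f(n) = 7·n⁴.
Compute the critical exponent d = log₃(7) = 1.771.
Compare f(n) = Θ(n⁴) against n^d:
  k = 4 > d = 1.771, so f(n) = Ω(n^(d+ε)) — Case 3.
  Regularity: a·(n/b)^4/n^4 = a/b^4 = 7/81 < 1 ✓.
  The top-level work dominates: T(n) = Θ(f(n)) = Θ(n⁴).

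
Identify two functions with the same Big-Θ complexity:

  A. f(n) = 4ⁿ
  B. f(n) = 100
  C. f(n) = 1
B and C

Examining each function:
  A. 4ⁿ is O(4ⁿ)
  B. 100 is O(1)
  C. 1 is O(1)

Functions B and C both have the same complexity class.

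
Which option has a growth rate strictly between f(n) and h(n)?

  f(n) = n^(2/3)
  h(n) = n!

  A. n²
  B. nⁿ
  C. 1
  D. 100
A

We need g(n) with n^(2/3) = o(g(n)) and g(n) = o(n!), i.e. O(n^(2/3)) ≺ g ≺ O(n!).
Check each option:
  A. n² — O(n²) is strictly between O(n^(2/3)) and O(n!) ✓
  B. nⁿ — O(nⁿ) does not grow strictly slower than h(n)
  C. 1 — O(1) does not grow strictly faster than f(n)
  D. 100 — O(1) does not grow strictly faster than f(n)

Only option A (n²) lies strictly between.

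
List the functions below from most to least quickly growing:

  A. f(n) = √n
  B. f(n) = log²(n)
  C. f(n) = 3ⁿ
C > A > B

Comparing growth rates:
C = 3ⁿ is O(3ⁿ)
A = √n is O(√n)
B = log²(n) is O(log² n)

Therefore, the order from fastest to slowest is: C > A > B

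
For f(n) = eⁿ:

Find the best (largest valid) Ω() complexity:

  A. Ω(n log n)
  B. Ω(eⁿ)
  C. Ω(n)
B

f(n) = eⁿ is Ω(eⁿ).
All listed options are valid Big-Ω bounds (lower bounds),
but Ω(eⁿ) is the tightest (largest valid bound).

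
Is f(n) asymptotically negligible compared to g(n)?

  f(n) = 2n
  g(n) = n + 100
False

f(n) = 2n is O(n), and g(n) = n + 100 is O(n).
Since they have the same growth rate, f(n) = o(g(n)) is false.
(f = o(g) requires f to grow strictly slower, not equal.)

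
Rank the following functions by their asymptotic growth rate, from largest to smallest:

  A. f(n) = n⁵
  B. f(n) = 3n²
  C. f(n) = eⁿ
C > A > B

Comparing growth rates:
C = eⁿ is O(eⁿ)
A = n⁵ is O(n⁵)
B = 3n² is O(n²)

Therefore, the order from fastest to slowest is: C > A > B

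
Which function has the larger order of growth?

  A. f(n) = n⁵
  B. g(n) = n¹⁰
B

f(n) = n⁵ is O(n⁵), while g(n) = n¹⁰ is O(n¹⁰).
Since O(n¹⁰) grows faster than O(n⁵), g(n) dominates.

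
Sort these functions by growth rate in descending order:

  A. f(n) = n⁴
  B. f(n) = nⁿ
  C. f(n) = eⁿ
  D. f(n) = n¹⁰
B > C > D > A

Comparing growth rates:
B = nⁿ is O(nⁿ)
C = eⁿ is O(eⁿ)
D = n¹⁰ is O(n¹⁰)
A = n⁴ is O(n⁴)

Therefore, the order from fastest to slowest is: B > C > D > A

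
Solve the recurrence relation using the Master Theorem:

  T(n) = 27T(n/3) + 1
Θ(n³)

Master Theorem: a = 27, b = 3, f(n) = 1.
Compute the critical exponent d = log₃(27) = 3.
Compare f(n) = Θ(1) against n^d:
  k = 0 < d = 3, so f(n) = O(n^(d-ε)) — Case 1.
  The recursion cost dominates: T(n) = Θ(n^d) = Θ(n³).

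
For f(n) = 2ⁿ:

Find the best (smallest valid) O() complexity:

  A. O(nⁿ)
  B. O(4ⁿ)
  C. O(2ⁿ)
C

f(n) = 2ⁿ is O(2ⁿ).
All listed options are valid Big-O bounds (upper bounds),
but O(2ⁿ) is the tightest (smallest valid bound).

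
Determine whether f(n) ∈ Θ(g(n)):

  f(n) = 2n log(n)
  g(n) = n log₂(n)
True

f(n) = 2n log(n) and g(n) = n log₂(n) are both O(n log n).
Since they have the same asymptotic growth rate, f(n) = Θ(g(n)) is true.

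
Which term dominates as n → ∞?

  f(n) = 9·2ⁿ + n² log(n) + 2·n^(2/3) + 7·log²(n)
9·2ⁿ

Looking at each term:
  - 9·2ⁿ is O(2ⁿ)
  - n² log(n) is O(n² log n)
  - 2·n^(2/3) is O(n^(2/3))
  - 7·log²(n) is O(log² n)

The term 9·2ⁿ (O(2ⁿ)) grows fastest and dominates all others.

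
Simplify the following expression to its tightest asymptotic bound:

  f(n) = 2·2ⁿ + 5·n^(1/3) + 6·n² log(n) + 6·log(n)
Θ(2ⁿ)

Order the terms by growth rate: 6·log(n) ≺ 5·n^(1/3) ≺ 6·n² log(n) ≺ 2·2ⁿ.
The fastest-growing term 2·2ⁿ dominates as n → ∞; dropping its constant factor gives Θ(2ⁿ).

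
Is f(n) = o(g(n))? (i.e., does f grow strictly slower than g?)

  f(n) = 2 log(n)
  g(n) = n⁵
True

f(n) = 2 log(n) is O(log n), and g(n) = n⁵ is O(n⁵).
Since O(log n) grows strictly slower than O(n⁵), f(n) = o(g(n)) is true.
This means lim(n→∞) f(n)/g(n) = 0.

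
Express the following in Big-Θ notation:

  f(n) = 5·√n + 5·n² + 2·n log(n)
Θ(n²)

Order the terms by growth rate: 5·√n ≺ 2·n log(n) ≺ 5·n².
The fastest-growing term 5·n² dominates as n → ∞; dropping its constant factor gives Θ(n²).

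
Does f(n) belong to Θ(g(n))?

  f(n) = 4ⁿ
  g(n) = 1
False

f(n) = 4ⁿ is O(4ⁿ), and g(n) = 1 is O(1).
Since they have different growth rates, f(n) = Θ(g(n)) is false.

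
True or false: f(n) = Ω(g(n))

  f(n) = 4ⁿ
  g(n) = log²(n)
True

f(n) = 4ⁿ is O(4ⁿ), and g(n) = log²(n) is O(log² n).
Since O(4ⁿ) grows at least as fast as O(log² n), f(n) = Ω(g(n)) is true.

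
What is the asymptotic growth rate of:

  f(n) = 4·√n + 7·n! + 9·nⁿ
Θ(nⁿ)

Order the terms by growth rate: 4·√n ≺ 7·n! ≺ 9·nⁿ.
The fastest-growing term 9·nⁿ dominates as n → ∞; dropping its constant factor gives Θ(nⁿ).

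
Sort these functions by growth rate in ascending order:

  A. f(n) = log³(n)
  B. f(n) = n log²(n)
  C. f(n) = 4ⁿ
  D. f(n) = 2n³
A < B < D < C

Comparing growth rates:
A = log³(n) is O(log³ n)
B = n log²(n) is O(n log² n)
D = 2n³ is O(n³)
C = 4ⁿ is O(4ⁿ)

Therefore, the order from slowest to fastest is: A < B < D < C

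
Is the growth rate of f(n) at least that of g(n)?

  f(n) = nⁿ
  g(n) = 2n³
True

f(n) = nⁿ is O(nⁿ), and g(n) = 2n³ is O(n³).
Since O(nⁿ) grows at least as fast as O(n³), f(n) = Ω(g(n)) is true.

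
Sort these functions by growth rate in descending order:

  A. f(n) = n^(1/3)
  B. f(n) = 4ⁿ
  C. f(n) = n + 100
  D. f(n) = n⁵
B > D > C > A

Comparing growth rates:
B = 4ⁿ is O(4ⁿ)
D = n⁵ is O(n⁵)
C = n + 100 is O(n)
A = n^(1/3) is O(n^(1/3))

Therefore, the order from fastest to slowest is: B > D > C > A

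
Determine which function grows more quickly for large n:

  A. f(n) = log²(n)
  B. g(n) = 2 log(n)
A

f(n) = log²(n) is O(log² n), while g(n) = 2 log(n) is O(log n).
Since O(log² n) grows faster than O(log n), f(n) dominates.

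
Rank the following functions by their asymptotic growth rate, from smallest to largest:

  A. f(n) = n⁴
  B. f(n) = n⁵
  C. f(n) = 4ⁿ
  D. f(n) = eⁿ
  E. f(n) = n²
E < A < B < D < C

Comparing growth rates:
E = n² is O(n²)
A = n⁴ is O(n⁴)
B = n⁵ is O(n⁵)
D = eⁿ is O(eⁿ)
C = 4ⁿ is O(4ⁿ)

Therefore, the order from slowest to fastest is: E < A < B < D < C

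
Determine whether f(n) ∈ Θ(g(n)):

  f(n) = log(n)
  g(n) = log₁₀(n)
True

f(n) = log(n) and g(n) = log₁₀(n) are both O(log n).
Since they have the same asymptotic growth rate, f(n) = Θ(g(n)) is true.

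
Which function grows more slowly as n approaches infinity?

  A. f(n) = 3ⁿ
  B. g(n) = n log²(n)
B

f(n) = 3ⁿ is O(3ⁿ), while g(n) = n log²(n) is O(n log² n).
Since O(n log² n) grows slower than O(3ⁿ), g(n) is dominated.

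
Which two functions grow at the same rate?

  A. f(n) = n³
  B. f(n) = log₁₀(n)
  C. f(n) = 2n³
A and C

Examining each function:
  A. n³ is O(n³)
  B. log₁₀(n) is O(log n)
  C. 2n³ is O(n³)

Functions A and C both have the same complexity class.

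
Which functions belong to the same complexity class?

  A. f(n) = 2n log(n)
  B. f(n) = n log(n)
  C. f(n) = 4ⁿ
A and B

Examining each function:
  A. 2n log(n) is O(n log n)
  B. n log(n) is O(n log n)
  C. 4ⁿ is O(4ⁿ)

Functions A and B both have the same complexity class.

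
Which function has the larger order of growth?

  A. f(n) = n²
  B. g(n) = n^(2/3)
A

f(n) = n² is O(n²), while g(n) = n^(2/3) is O(n^(2/3)).
Since O(n²) grows faster than O(n^(2/3)), f(n) dominates.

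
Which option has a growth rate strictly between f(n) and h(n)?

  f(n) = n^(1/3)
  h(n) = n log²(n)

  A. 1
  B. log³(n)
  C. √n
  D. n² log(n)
C

We need g(n) with n^(1/3) = o(g(n)) and g(n) = o(n log²(n)), i.e. O(n^(1/3)) ≺ g ≺ O(n log² n).
Check each option:
  A. 1 — O(1) does not grow strictly faster than f(n)
  B. log³(n) — O(log³ n) does not grow strictly faster than f(n)
  C. √n — O(√n) is strictly between O(n^(1/3)) and O(n log² n) ✓
  D. n² log(n) — O(n² log n) does not grow strictly slower than h(n)

Only option C (√n) lies strictly between.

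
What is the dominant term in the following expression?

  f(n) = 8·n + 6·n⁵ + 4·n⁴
6·n⁵

Looking at each term:
  - 8·n is O(n)
  - 6·n⁵ is O(n⁵)
  - 4·n⁴ is O(n⁴)

The term 6·n⁵ (O(n⁵)) grows fastest and dominates all others.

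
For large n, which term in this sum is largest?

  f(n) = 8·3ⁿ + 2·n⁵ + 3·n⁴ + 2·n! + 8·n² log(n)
2·n!

Looking at each term:
  - 8·3ⁿ is O(3ⁿ)
  - 2·n⁵ is O(n⁵)
  - 3·n⁴ is O(n⁴)
  - 2·n! is O(n!)
  - 8·n² log(n) is O(n² log n)

The term 2·n! (O(n!)) grows fastest and dominates all others.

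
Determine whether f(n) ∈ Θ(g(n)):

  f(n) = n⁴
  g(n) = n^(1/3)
False

f(n) = n⁴ is O(n⁴), and g(n) = n^(1/3) is O(n^(1/3)).
Since they have different growth rates, f(n) = Θ(g(n)) is false.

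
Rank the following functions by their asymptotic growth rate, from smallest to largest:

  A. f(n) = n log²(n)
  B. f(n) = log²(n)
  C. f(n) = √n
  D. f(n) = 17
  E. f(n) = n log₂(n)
D < B < C < E < A

Comparing growth rates:
D = 17 is O(1)
B = log²(n) is O(log² n)
C = √n is O(√n)
E = n log₂(n) is O(n log n)
A = n log²(n) is O(n log² n)

Therefore, the order from slowest to fastest is: D < B < C < E < A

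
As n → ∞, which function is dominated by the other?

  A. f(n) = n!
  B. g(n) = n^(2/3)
B

f(n) = n! is O(n!), while g(n) = n^(2/3) is O(n^(2/3)).
Since O(n^(2/3)) grows slower than O(n!), g(n) is dominated.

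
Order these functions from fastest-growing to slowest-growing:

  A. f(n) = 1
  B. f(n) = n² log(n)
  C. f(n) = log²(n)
B > C > A

Comparing growth rates:
B = n² log(n) is O(n² log n)
C = log²(n) is O(log² n)
A = 1 is O(1)

Therefore, the order from fastest to slowest is: B > C > A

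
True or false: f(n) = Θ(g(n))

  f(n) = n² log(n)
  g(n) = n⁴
False

f(n) = n² log(n) is O(n² log n), and g(n) = n⁴ is O(n⁴).
Since they have different growth rates, f(n) = Θ(g(n)) is false.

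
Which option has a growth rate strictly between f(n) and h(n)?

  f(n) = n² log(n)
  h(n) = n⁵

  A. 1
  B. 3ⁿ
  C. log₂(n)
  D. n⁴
D

We need g(n) with n² log(n) = o(g(n)) and g(n) = o(n⁵), i.e. O(n² log n) ≺ g ≺ O(n⁵).
Check each option:
  A. 1 — O(1) does not grow strictly faster than f(n)
  B. 3ⁿ — O(3ⁿ) does not grow strictly slower than h(n)
  C. log₂(n) — O(log n) does not grow strictly faster than f(n)
  D. n⁴ — O(n⁴) is strictly between O(n² log n) and O(n⁵) ✓

Only option D (n⁴) lies strictly between.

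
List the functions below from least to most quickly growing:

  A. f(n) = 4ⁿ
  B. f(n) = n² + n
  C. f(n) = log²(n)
C < B < A

Comparing growth rates:
C = log²(n) is O(log² n)
B = n² + n is O(n²)
A = 4ⁿ is O(4ⁿ)

Therefore, the order from slowest to fastest is: C < B < A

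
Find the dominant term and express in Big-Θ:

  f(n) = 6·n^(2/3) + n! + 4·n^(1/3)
Θ(n!)

Order the terms by growth rate: 4·n^(1/3) ≺ 6·n^(2/3) ≺ n!.
The fastest-growing term n! dominates as n → ∞; dropping its constant factor gives Θ(n!).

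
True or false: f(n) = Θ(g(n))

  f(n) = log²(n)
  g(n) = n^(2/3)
False

f(n) = log²(n) is O(log² n), and g(n) = n^(2/3) is O(n^(2/3)).
Since they have different growth rates, f(n) = Θ(g(n)) is false.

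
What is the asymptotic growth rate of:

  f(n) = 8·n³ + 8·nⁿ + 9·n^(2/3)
Θ(nⁿ)

Order the terms by growth rate: 9·n^(2/3) ≺ 8·n³ ≺ 8·nⁿ.
The fastest-growing term 8·nⁿ dominates as n → ∞; dropping its constant factor gives Θ(nⁿ).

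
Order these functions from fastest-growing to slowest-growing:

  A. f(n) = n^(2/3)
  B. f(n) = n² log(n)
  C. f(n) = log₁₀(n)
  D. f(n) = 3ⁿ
D > B > A > C

Comparing growth rates:
D = 3ⁿ is O(3ⁿ)
B = n² log(n) is O(n² log n)
A = n^(2/3) is O(n^(2/3))
C = log₁₀(n) is O(log n)

Therefore, the order from fastest to slowest is: D > B > A > C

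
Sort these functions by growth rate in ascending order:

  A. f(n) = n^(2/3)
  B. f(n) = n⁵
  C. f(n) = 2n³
A < C < B

Comparing growth rates:
A = n^(2/3) is O(n^(2/3))
C = 2n³ is O(n³)
B = n⁵ is O(n⁵)

Therefore, the order from slowest to fastest is: A < C < B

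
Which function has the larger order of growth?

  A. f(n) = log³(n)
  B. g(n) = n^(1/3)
B

f(n) = log³(n) is O(log³ n), while g(n) = n^(1/3) is O(n^(1/3)).
Since O(n^(1/3)) grows faster than O(log³ n), g(n) dominates.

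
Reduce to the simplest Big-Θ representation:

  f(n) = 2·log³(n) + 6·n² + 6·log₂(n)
Θ(n²)

Order the terms by growth rate: 6·log₂(n) ≺ 2·log³(n) ≺ 6·n².
The fastest-growing term 6·n² dominates as n → ∞; dropping its constant factor gives Θ(n²).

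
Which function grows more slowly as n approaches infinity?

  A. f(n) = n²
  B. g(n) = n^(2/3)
B

f(n) = n² is O(n²), while g(n) = n^(2/3) is O(n^(2/3)).
Since O(n^(2/3)) grows slower than O(n²), g(n) is dominated.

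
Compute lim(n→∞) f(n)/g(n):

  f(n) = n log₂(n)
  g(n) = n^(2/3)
∞

Since n log₂(n) (O(n log n)) grows faster than n^(2/3) (O(n^(2/3))),
the ratio f(n)/g(n) → ∞ as n → ∞.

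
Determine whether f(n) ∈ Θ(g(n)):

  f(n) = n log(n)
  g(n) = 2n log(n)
True

f(n) = n log(n) and g(n) = 2n log(n) are both O(n log n).
Since they have the same asymptotic growth rate, f(n) = Θ(g(n)) is true.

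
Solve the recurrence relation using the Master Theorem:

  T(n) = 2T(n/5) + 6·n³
Θ(n³)

Master Theorem: a = 2, b = 5, f(n) = 6·n³.
Compute the critical exponent d = log₅(2) = 0.431.
Compare f(n) = Θ(n³) against n^d:
  k = 3 > d = 0.431, so f(n) = Ω(n^(d+ε)) — Case 3.
  Regularity: a·(n/b)^3/n^3 = a/b^3 = 2/125 < 1 ✓.
  The top-level work dominates: T(n) = Θ(f(n)) = Θ(n³).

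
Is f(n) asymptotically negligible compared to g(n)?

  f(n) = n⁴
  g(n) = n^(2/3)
False

f(n) = n⁴ is O(n⁴), and g(n) = n^(2/3) is O(n^(2/3)).
Since O(n⁴) grows faster than or equal to O(n^(2/3)), f(n) = o(g(n)) is false.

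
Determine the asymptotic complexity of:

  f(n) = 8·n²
O(n²)

The dominant term in 8·n² is 8·n², which is Θ(n²).
Constants are absorbed, so the tightest bound is O(n²).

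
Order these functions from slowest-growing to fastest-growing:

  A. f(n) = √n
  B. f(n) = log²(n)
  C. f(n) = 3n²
B < A < C

Comparing growth rates:
B = log²(n) is O(log² n)
A = √n is O(√n)
C = 3n² is O(n²)

Therefore, the order from slowest to fastest is: B < A < C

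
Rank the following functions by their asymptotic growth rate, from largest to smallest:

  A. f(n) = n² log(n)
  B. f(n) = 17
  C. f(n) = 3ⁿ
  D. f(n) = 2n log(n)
C > A > D > B

Comparing growth rates:
C = 3ⁿ is O(3ⁿ)
A = n² log(n) is O(n² log n)
D = 2n log(n) is O(n log n)
B = 17 is O(1)

Therefore, the order from fastest to slowest is: C > A > D > B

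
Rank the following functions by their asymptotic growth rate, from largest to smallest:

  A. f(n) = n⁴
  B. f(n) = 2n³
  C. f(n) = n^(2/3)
A > B > C

Comparing growth rates:
A = n⁴ is O(n⁴)
B = 2n³ is O(n³)
C = n^(2/3) is O(n^(2/3))

Therefore, the order from fastest to slowest is: A > B > C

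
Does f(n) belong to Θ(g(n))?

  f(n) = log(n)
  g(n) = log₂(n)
True

f(n) = log(n) and g(n) = log₂(n) are both O(log n).
Since they have the same asymptotic growth rate, f(n) = Θ(g(n)) is true.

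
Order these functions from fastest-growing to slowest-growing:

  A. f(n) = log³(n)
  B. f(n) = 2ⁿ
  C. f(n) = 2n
B > C > A

Comparing growth rates:
B = 2ⁿ is O(2ⁿ)
C = 2n is O(n)
A = log³(n) is O(log³ n)

Therefore, the order from fastest to slowest is: B > C > A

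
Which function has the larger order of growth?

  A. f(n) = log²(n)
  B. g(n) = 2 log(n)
A

f(n) = log²(n) is O(log² n), while g(n) = 2 log(n) is O(log n).
Since O(log² n) grows faster than O(log n), f(n) dominates.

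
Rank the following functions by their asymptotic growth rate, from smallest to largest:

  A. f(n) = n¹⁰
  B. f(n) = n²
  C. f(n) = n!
B < A < C

Comparing growth rates:
B = n² is O(n²)
A = n¹⁰ is O(n¹⁰)
C = n! is O(n!)

Therefore, the order from slowest to fastest is: B < A < C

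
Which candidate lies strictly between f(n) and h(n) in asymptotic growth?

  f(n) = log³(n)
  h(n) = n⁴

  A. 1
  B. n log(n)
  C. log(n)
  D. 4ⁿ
B

We need g(n) with log³(n) = o(g(n)) and g(n) = o(n⁴), i.e. O(log³ n) ≺ g ≺ O(n⁴).
Check each option:
  A. 1 — O(1) does not grow strictly faster than f(n)
  B. n log(n) — O(n log n) is strictly between O(log³ n) and O(n⁴) ✓
  C. log(n) — O(log n) does not grow strictly faster than f(n)
  D. 4ⁿ — O(4ⁿ) does not grow strictly slower than h(n)

Only option B (n log(n)) lies strictly between.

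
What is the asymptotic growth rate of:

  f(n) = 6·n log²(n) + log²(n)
Θ(n log² n)

Order the terms by growth rate: log²(n) ≺ 6·n log²(n).
The fastest-growing term 6·n log²(n) dominates as n → ∞; dropping its constant factor gives Θ(n log² n).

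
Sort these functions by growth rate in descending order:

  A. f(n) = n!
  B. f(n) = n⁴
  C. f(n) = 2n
A > B > C

Comparing growth rates:
A = n! is O(n!)
B = n⁴ is O(n⁴)
C = 2n is O(n)

Therefore, the order from fastest to slowest is: A > B > C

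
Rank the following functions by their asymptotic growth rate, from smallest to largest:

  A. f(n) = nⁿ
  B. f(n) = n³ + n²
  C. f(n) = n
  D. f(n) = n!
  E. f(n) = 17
E < C < B < D < A

Comparing growth rates:
E = 17 is O(1)
C = n is O(n)
B = n³ + n² is O(n³)
D = n! is O(n!)
A = nⁿ is O(nⁿ)

Therefore, the order from slowest to fastest is: E < C < B < D < A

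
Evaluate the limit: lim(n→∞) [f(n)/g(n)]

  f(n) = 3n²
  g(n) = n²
3

Since 3n² and n² have the same growth rate (O(n²)),
the ratio converges to a constant: 3.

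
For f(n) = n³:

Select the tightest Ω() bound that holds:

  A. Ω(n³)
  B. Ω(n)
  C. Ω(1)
A

f(n) = n³ is Ω(n³).
All listed options are valid Big-Ω bounds (lower bounds),
but Ω(n³) is the tightest (largest valid bound).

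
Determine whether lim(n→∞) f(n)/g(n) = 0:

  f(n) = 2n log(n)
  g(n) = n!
True

f(n) = 2n log(n) is O(n log n), and g(n) = n! is O(n!).
Since O(n log n) grows strictly slower than O(n!), f(n) = o(g(n)) is true.
This means lim(n→∞) f(n)/g(n) = 0.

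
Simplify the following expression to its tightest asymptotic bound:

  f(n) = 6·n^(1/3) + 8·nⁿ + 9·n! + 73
Θ(nⁿ)

Order the terms by growth rate: 73 ≺ 6·n^(1/3) ≺ 9·n! ≺ 8·nⁿ.
The fastest-growing term 8·nⁿ dominates as n → ∞; dropping its constant factor gives Θ(nⁿ).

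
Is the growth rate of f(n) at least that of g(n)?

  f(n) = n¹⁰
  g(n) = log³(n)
True

f(n) = n¹⁰ is O(n¹⁰), and g(n) = log³(n) is O(log³ n).
Since O(n¹⁰) grows at least as fast as O(log³ n), f(n) = Ω(g(n)) is true.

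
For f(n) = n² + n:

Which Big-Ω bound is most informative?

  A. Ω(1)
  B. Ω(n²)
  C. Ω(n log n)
B

f(n) = n² + n is Ω(n²).
All listed options are valid Big-Ω bounds (lower bounds),
but Ω(n²) is the tightest (largest valid bound).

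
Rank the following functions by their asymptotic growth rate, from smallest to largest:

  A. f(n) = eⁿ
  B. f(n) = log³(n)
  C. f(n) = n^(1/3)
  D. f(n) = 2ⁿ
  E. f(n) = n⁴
B < C < E < D < A

Comparing growth rates:
B = log³(n) is O(log³ n)
C = n^(1/3) is O(n^(1/3))
E = n⁴ is O(n⁴)
D = 2ⁿ is O(2ⁿ)
A = eⁿ is O(eⁿ)

Therefore, the order from slowest to fastest is: B < C < E < D < A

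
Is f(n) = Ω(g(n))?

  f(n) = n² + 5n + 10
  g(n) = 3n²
True

f(n) = n² + 5n + 10 and g(n) = 3n² are both O(n²).
Big-Ω permits equal growth rates (f ≥ c·g for some c > 0), so f(n) = Ω(g(n)) is true.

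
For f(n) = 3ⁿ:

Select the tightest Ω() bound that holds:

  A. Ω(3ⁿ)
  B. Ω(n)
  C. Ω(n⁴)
A

f(n) = 3ⁿ is Ω(3ⁿ).
All listed options are valid Big-Ω bounds (lower bounds),
but Ω(3ⁿ) is the tightest (largest valid bound).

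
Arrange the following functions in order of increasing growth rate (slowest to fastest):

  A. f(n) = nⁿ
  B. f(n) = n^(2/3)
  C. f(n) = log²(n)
C < B < A

Comparing growth rates:
C = log²(n) is O(log² n)
B = n^(2/3) is O(n^(2/3))
A = nⁿ is O(nⁿ)

Therefore, the order from slowest to fastest is: C < B < A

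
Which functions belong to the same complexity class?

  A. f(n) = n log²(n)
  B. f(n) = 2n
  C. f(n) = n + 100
B and C

Examining each function:
  A. n log²(n) is O(n log² n)
  B. 2n is O(n)
  C. n + 100 is O(n)

Functions B and C both have the same complexity class.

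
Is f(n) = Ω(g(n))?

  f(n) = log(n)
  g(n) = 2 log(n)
True

f(n) = log(n) and g(n) = 2 log(n) are both O(log n).
Big-Ω permits equal growth rates (f ≥ c·g for some c > 0), so f(n) = Ω(g(n)) is true.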